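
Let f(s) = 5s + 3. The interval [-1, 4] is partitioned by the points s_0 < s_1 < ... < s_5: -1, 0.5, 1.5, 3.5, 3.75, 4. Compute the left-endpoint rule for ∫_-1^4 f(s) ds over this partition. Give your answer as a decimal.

Subinterval widths: 1.5, 1, 2, 0.25, 0.25.
Left endpoints: -1, 0.5, 1.5, 3.5, 3.75.
f(-1) = -2, f(0.5) = 5.5, f(1.5) = 10.5, f(3.5) = 20.5, f(3.75) = 21.75.
Sum = Σ Δs_i · f(s_i).
Sum = 34.0625.

34.0625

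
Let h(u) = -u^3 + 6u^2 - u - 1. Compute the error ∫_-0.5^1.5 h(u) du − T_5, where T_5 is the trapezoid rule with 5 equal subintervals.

Exact integral: ∫_-0.5^1.5 h(u) du = 2.75.
T_5 = 2.99.
Error = 2.75 − 2.99 = -0.24.

-0.24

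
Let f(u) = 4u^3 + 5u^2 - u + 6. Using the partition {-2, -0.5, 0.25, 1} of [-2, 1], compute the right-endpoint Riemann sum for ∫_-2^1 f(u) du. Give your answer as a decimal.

Subinterval widths: 1.5, 0.75, 0.75.
Right endpoints: -0.5, 0.25, 1.
f(-0.5) = 7.25, f(0.25) = 6.125, f(1) = 14.
Sum = Σ Δu_i · f(u_i).
Sum = 25.96875.

25.96875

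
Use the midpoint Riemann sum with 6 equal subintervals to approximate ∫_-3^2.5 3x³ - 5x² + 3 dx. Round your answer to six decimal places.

-83.202619

Δx = (2.5 − (-3))/6 = 11/12.
Midpoints: -61/24, -1.625, -17/24, 5/24, 1.125, 49/24.
f(-61/24) = -361997/4608, f(-1.625) = -11815/512, f(-17/24) = -883/1536, f(5/24) = 12949/4608, f(1.125) = 483/512, f(49/24) = 3937/512.
Sum = Δx · [f(-61/24) + f(-1.625) + f(-17/24) + ...].
Sum ≈ -83.202619.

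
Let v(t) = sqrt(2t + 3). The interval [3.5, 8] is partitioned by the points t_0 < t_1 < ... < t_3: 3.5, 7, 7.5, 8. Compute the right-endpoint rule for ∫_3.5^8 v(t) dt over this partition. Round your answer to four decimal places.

18.7316

Subinterval widths: 3.5, 0.5, 0.5.
Right endpoints: 7, 7.5, 8.
v(7) ≈ 4.1231, v(7.5) ≈ 4.2426, v(8) ≈ 4.3589.
Sum = Σ Δt_i · v(t_i).
Sum ≈ 18.7316.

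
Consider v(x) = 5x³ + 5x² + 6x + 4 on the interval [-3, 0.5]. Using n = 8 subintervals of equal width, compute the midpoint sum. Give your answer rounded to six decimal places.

-67.445923

Δx = (0.5 − (-3))/8 = 0.4375.
Midpoints: -2.78125, -2.34375, -1.90625, -1.46875, -1.03125, -0.59375, -0.15625, 0.28125.
v(-2.78125) = -2673229/32768, v(-2.34375) = -1539103/32768, v(-1.90625) = -783257/32768, v(-1.46875) = -323371/32768, v(-1.03125) = -77125/32768, v(-0.59375) = 37801/32768, v(-0.15625) = 103727/32768, v(0.28125) = 202973/32768.
Sum = Δx · [v(-2.78125) + v(-2.34375) + v(-1.90625) + ...].
Sum ≈ -67.445923.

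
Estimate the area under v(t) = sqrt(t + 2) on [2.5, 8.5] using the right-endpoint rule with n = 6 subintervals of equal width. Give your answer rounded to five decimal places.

Δt = (8.5 − 2.5)/6 = 1.
Right endpoints: 3.5, 4.5, 5.5, 6.5, 7.5, 8.5.
v(3.5) ≈ 2.34521, v(4.5) ≈ 2.54951, v(5.5) ≈ 2.73861, v(6.5) ≈ 2.91548, v(7.5) ≈ 3.08221, v(8.5) ≈ 3.24037.
Sum = Δt · [v(3.5) + v(4.5) + v(5.5) + ...].
Sum ≈ 16.87138.

16.87138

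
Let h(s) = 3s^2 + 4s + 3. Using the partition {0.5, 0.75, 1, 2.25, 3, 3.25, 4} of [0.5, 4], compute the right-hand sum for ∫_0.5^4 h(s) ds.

132.078125

Subinterval widths: 0.25, 0.25, 1.25, 0.75, 0.25, 0.75.
Right endpoints: 0.75, 1, 2.25, 3, 3.25, 4.
h(0.75) = 7.6875, h(1) = 10, h(2.25) = 27.1875, h(3) = 42, h(3.25) = 47.6875, h(4) = 67.
Sum = Σ Δs_i · h(s_i).
Sum = 132.078125.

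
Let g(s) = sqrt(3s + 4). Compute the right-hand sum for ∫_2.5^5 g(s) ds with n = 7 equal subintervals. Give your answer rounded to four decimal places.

Δs = (5 − 2.5)/7 = 5/14.
Right endpoints: 20/7, 45/14, 25/7, 55/14, 30/7, 65/14, 5.
g(20/7) ≈ 3.5456, g(45/14) ≈ 3.6936, g(25/7) ≈ 3.8359, g(55/14) ≈ 3.9731, g(30/7) ≈ 4.1057, g(65/14) ≈ 4.2342, g(5) ≈ 4.3589.
Sum = Δs · [g(20/7) + g(45/14) + g(25/7) + ...].
Sum ≈ 9.9097.

9.9097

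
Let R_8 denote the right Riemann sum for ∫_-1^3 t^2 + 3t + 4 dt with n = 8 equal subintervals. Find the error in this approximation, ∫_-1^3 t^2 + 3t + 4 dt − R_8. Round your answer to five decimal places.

-5.16667

Exact integral: ∫_-1^3 f(t) dt ≈ 37.3333333.
R_8 = 42.5.
Error ≈ 37.3333333 − 42.5 ≈ -5.16667.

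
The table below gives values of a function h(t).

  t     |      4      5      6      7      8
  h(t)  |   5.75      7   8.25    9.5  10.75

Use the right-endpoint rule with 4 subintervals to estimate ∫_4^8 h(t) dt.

35.5

Δt = 1.
Sum = 1·[7 + 8.25 + 9.5 + 10.75] = 35.5.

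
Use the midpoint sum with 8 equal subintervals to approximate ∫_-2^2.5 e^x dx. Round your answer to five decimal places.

11.88979

Δx = (2.5 − (-2))/8 = 0.5625.
Midpoints: -1.71875, -1.15625, -0.59375, -0.03125, 0.53125, 1.09375, 1.65625, 2.21875.
f(-1.71875) ≈ 0.17929, f(-1.15625) ≈ 0.31466, f(-0.59375) ≈ 0.55225, f(-0.03125) ≈ 0.96923, f(0.53125) ≈ 1.70106, f(1.09375) ≈ 2.98545, f(1.65625) ≈ 5.23963, f(2.21875) ≈ 9.19583.
Sum = Δx · [f(-1.71875) + f(-1.15625) + f(-0.59375) + ...].
Sum ≈ 11.88979.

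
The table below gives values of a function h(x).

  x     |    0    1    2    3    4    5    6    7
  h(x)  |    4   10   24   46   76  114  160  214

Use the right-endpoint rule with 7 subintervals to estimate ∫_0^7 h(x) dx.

644

Δx = 1.
Sum = 1·[10 + 24 + 46 + 76 + 114 + 160 + 214] = 644.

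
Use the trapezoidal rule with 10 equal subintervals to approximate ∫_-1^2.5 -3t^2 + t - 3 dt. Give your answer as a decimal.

-24.714375

Δt = (2.5 − (-1))/10 = 0.35.
f(-1) = -7, f(-0.65) = -4.9175, f(-0.3) = -3.57, f(0.05) = -2.9575, f(0.4) = -3.08, f(0.75) = -3.9375, f(1.1) = -5.53, f(1.45) = -7.8575, f(1.8) = -10.92, f(2.15) = -14.7175, f(2.5) = -19.25.
T_10 = (Δt/2)·[f(t_0) + 2f(t_1) + ... + 2f(t_{9}) + f(t_10)].
Sum = -24.714375.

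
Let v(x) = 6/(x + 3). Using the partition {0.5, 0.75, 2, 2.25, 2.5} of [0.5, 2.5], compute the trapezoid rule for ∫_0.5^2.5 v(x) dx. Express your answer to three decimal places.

2.736

Subinterval widths: 0.25, 1.25, 0.25, 0.25.
v(0.5) = 12/7, v(0.75) = 1.6, v(2) = 1.2, v(2.25) = 8/7, v(2.5) = 12/11.
On each subinterval the trapezoid contributes (Δx_i/2)·[v(x_{i-1}) + v(x_i)].
Sum ≈ 2.736.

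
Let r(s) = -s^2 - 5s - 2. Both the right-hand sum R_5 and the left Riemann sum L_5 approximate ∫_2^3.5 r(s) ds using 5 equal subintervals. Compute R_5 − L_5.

-4.725

R_5 = -37.635.
L_5 = -32.91.
R_5 − L_5 = -4.725.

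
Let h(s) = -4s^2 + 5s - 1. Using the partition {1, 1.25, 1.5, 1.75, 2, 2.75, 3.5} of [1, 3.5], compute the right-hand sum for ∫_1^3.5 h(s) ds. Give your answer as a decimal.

Subinterval widths: 0.25, 0.25, 0.25, 0.25, 0.75, 0.75.
Right endpoints: 1.25, 1.5, 1.75, 2, 2.75, 3.5.
h(1.25) = -1, h(1.5) = -2.5, h(1.75) = -4.5, h(2) = -7, h(2.75) = -17.5, h(3.5) = -32.5.
Sum = Σ Δs_i · h(s_i).
Sum = -41.25.

-41.25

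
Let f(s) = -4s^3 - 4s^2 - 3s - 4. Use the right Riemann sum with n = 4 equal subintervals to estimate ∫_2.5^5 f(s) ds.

-940.37109375

Δs = (5 − 2.5)/4 = 0.625.
Right endpoints: 3.125, 3.75, 4.375, 5.
f(3.125) = -174.5078125, f(3.75) = -282.4375, f(4.375) = -428.6484375, f(5) = -619.
Sum = Δs · [f(3.125) + f(3.75) + f(4.375) + f(5)].
Sum = -940.37109375.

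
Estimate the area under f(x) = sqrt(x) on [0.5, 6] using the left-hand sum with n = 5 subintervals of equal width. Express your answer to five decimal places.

8.55595

Δx = (6 − 0.5)/5 = 1.1.
Left endpoints: 0.5, 1.6, 2.7, 3.8, 4.9.
f(0.5) ≈ 0.70711, f(1.6) ≈ 1.26491, f(2.7) ≈ 1.64317, f(3.8) ≈ 1.94936, f(4.9) ≈ 2.21359.
Sum = Δx · [f(0.5) + f(1.6) + f(2.7) + f(3.8) + f(4.9)].
Sum ≈ 8.55595.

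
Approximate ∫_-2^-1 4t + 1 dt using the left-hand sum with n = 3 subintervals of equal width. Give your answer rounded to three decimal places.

-5.667

Δt = (-1 − (-2))/3 = 1/3.
Left endpoints: -2, -5/3, -4/3.
f(-2) = -7, f(-5/3) = -17/3, f(-4/3) = -13/3.
Sum = Δt · [f(-2) + f(-5/3) + f(-4/3)].
Sum ≈ -5.667.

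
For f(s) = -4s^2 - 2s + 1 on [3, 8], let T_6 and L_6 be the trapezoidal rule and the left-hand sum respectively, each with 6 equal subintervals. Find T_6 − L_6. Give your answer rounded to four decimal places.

-95.8333

T_6 ≈ -698.981481.
L_6 ≈ -603.148148.
T_6 − L_6 ≈ -95.8333.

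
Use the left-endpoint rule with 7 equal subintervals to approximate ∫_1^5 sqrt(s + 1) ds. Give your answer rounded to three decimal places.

Δs = (5 − 1)/7 = 4/7.
Left endpoints: 1, 11/7, 15/7, 19/7, 23/7, 27/7, 31/7.
f(1) ≈ 1.414, f(11/7) ≈ 1.604, f(15/7) ≈ 1.773, f(19/7) ≈ 1.927, f(23/7) ≈ 2.070, f(27/7) ≈ 2.204, f(31/7) ≈ 2.330.
Sum = Δs · [f(1) + f(11/7) + f(15/7) + ...].
Sum ≈ 7.612.

7.612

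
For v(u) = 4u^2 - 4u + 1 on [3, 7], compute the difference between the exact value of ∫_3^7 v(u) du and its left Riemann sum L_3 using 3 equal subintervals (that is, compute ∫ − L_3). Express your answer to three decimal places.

Exact integral: ∫_3^7 v(u) du ≈ 345.33333.
L_3 ≈ 254.07407.
Error ≈ 345.33333 − 254.07407 ≈ 91.259.

91.259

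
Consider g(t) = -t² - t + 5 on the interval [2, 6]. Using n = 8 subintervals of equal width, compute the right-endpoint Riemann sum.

-74.5

Δt = (6 − 2)/8 = 0.5.
Right endpoints: 2.5, 3, 3.5, 4, 4.5, 5, 5.5, 6.
g(2.5) = -3.75, g(3) = -7, g(3.5) = -10.75, g(4) = -15, g(4.5) = -19.75, g(5) = -25, g(5.5) = -30.75, g(6) = -37.
Sum = Δt · [g(2.5) + g(3) + g(3.5) + ...].
Sum = -74.5.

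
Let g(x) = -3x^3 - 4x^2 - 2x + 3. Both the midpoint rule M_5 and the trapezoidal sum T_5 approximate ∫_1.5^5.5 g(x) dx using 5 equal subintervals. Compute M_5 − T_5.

22.72

M_5 = -908.26.
T_5 = -930.98.
M_5 − T_5 = 22.72.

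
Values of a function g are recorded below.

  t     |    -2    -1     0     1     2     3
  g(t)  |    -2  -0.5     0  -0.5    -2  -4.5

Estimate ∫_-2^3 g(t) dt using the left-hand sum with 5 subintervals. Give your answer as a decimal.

Δt = 1.
Sum = 1·[(-2) + (-0.5) + 0 + (-0.5) + (-2)] = -5.

-5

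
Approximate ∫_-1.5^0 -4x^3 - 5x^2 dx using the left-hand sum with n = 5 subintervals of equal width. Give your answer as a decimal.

-0.135

Δx = (0 − (-1.5))/5 = 0.3.
Left endpoints: -1.5, -1.2, -0.9, -0.6, -0.3.
f(-1.5) = 2.25, f(-1.2) = -0.288, f(-0.9) = -1.134, f(-0.6) = -0.936, f(-0.3) = -0.342.
Sum = Δx · [f(-1.5) + f(-1.2) + f(-0.9) + f(-0.6) + f(-0.3)].
Sum = -0.135.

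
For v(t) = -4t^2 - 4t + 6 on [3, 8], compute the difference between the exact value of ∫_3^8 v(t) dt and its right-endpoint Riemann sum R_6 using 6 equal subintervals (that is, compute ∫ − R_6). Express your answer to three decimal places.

102.315

Exact integral: ∫_3^8 v(t) dt ≈ -726.66667.
R_6 ≈ -828.98148.
Error ≈ -726.66667 − (-828.98148) ≈ 102.315.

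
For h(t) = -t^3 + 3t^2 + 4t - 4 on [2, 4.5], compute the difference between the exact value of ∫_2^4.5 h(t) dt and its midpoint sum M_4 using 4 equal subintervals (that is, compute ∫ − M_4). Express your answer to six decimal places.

Exact integral: ∫_2^4.5 h(t) dt = 7.109375.
M_4 ≈ 7.65869141.
Error ≈ 7.109375 − 7.65869141 ≈ -0.549316.

-0.549316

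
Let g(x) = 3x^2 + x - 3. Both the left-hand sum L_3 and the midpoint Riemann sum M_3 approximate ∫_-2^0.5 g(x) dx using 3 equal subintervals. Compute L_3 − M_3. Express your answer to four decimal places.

4.9479

L_3 ≈ 3.263889.
M_3 ≈ -1.684028.
L_3 − M_3 ≈ 4.9479.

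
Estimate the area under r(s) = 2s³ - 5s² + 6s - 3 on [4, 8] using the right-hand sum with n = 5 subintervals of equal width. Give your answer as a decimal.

Δs = (8 − 4)/5 = 0.8.
Right endpoints: 4.8, 5.6, 6.4, 7.2, 8.
r(4.8) = 131.784, r(5.6) = 225.032, r(6.4) = 354.888, r(7.2) = 527.496, r(8) = 749.
Sum = Δs · [r(4.8) + r(5.6) + r(6.4) + r(7.2) + r(8)].
Sum = 1590.56.

1590.56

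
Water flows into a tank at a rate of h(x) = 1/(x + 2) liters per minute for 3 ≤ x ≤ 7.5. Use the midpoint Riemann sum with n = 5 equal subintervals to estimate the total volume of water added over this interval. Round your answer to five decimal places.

0.64088

Δx = (7.5 − 3)/5 = 0.9.
Midpoints: 3.45, 4.35, 5.25, 6.15, 7.05.
h(3.45) = 20/109, h(4.35) = 20/127, h(5.25) = 4/29, h(6.15) = 20/163, h(7.05) = 20/181.
Sum = Δx · [h(3.45) + h(4.35) + h(5.25) + h(6.15) + h(7.05)].
Sum ≈ 0.64088.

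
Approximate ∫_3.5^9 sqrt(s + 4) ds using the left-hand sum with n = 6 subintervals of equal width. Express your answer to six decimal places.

17.154628

Δs = (9 − 3.5)/6 = 11/12.
Left endpoints: 3.5, 53/12, 16/3, 6.25, 43/6, 97/12.
f(3.5) ≈ 2.738613, f(53/12) ≈ 2.901149, f(16/3) ≈ 3.055050, f(6.25) ≈ 3.201562, f(43/6) ≈ 3.341656, f(97/12) ≈ 3.476109.
Sum = Δs · [f(3.5) + f(53/12) + f(16/3) + ...].
Sum ≈ 17.154628.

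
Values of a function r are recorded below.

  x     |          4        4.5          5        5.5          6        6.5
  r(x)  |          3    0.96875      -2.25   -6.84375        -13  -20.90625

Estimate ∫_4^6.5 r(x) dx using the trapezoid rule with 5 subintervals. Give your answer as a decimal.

-15.0390625

Δx = 0.5.
T_5 = (0.5/2)·[3 + 2·0.96875 + 2·(-2.25) + 2·(-6.84375) + 2·(-13) + (-20.90625)] = -15.0390625.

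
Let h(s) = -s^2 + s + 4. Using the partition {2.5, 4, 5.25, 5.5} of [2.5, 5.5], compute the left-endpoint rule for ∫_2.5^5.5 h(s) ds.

-14.203125

Subinterval widths: 1.5, 1.25, 0.25.
Left endpoints: 2.5, 4, 5.25.
h(2.5) = 0.25, h(4) = -8, h(5.25) = -18.3125.
Sum = Σ Δs_i · h(s_i).
Sum = -14.203125.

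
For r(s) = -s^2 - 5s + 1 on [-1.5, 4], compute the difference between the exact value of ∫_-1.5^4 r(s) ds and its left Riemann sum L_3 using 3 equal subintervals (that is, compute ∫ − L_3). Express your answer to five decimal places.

-34.73148

Exact integral: ∫_-1.5^4 r(s) ds ≈ -51.3333333.
L_3 ≈ -16.6018519.
Error ≈ -51.3333333 − (-16.6018519) ≈ -34.73148.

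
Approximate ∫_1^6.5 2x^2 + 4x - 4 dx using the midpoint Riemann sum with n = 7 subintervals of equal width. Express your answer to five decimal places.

242.35077

Δx = (6.5 − 1)/7 = 11/14.
Midpoints: 39/28, 61/28, 83/28, 3.75, 127/28, 149/28, 171/28.
f(39/28) = 2137/392, f(61/28) = 5569/392, f(83/28) = 9969/392, f(3.75) = 39.125, f(127/28) = 21673/392, f(149/28) = 28977/392, f(171/28) = 37249/392.
Sum = Δx · [f(39/28) + f(61/28) + f(83/28) + ...].
Sum ≈ 242.35077.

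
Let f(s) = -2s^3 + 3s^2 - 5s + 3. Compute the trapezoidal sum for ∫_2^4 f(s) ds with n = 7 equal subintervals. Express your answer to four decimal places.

Δs = (4 − 2)/7 = 2/7.
f(2) = -11, f(16/7) = -5707/343, f(18/7) = -8241/343, f(20/7) = -11471/343, f(22/7) = -15493/343, f(24/7) = -20403/343, f(26/7) = -26297/343, f(4) = -97.
T_7 = (Δs/2)·[f(s_0) + 2f(s_1) + ... + 2f(s_{6}) + f(s_7)].
Sum ≈ -88.4082.

-88.4082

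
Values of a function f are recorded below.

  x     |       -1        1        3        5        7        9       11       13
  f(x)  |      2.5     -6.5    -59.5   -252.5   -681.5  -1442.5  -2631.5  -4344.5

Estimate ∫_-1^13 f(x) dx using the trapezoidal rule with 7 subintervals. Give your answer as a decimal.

Δx = 2.
T_7 = (2/2)·[2.5 + 2·(-6.5) + 2·(-59.5) + 2·(-252.5) + 2·(-681.5) + 2·(-1442.5) + 2·(-2631.5) + (-4344.5)] = -14490.

-14490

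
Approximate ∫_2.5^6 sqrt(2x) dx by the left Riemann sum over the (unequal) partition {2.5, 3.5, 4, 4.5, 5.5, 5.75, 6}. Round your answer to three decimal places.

Subinterval widths: 1, 0.5, 0.5, 1, 0.25, 0.25.
Left endpoints: 2.5, 3.5, 4, 4.5, 5.5, 5.75.
f(2.5) ≈ 2.236, f(3.5) ≈ 2.646, f(4) ≈ 2.828, f(4.5) ≈ 3.000, f(5.5) ≈ 3.317, f(5.75) ≈ 3.391.
Sum = Σ Δx_i · f(x_i).
Sum ≈ 9.650.

9.650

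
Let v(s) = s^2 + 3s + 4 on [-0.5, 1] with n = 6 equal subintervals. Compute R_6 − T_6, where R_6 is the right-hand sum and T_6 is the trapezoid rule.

R_6 = 8.171875.
T_6 = 7.515625.
R_6 − T_6 = 0.65625.

0.65625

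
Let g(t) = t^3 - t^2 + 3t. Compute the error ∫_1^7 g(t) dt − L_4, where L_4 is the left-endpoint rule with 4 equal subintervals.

Exact integral: ∫_1^7 g(t) dt = 558.
L_4 = 348.75.
Error = 558 − 348.75 = 209.25.

209.25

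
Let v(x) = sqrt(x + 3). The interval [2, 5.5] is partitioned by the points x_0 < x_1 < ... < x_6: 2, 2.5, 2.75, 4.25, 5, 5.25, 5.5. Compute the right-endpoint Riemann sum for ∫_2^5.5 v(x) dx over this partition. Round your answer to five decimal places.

Subinterval widths: 0.5, 0.25, 1.5, 0.75, 0.25, 0.25.
Right endpoints: 2.5, 2.75, 4.25, 5, 5.25, 5.5.
v(2.5) ≈ 2.34521, v(2.75) ≈ 2.39792, v(4.25) ≈ 2.69258, v(5) ≈ 2.82843, v(5.25) ≈ 2.87228, v(5.5) ≈ 2.91548.
Sum = Σ Δx_i · v(x_i).
Sum ≈ 9.37922.

9.37922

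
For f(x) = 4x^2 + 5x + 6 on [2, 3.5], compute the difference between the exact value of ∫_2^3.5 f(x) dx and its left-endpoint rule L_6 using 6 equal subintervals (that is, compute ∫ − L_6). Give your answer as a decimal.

5

Exact integral: ∫_2^3.5 f(x) dx = 76.125.
L_6 = 71.125.
Error = 76.125 − 71.125 = 5.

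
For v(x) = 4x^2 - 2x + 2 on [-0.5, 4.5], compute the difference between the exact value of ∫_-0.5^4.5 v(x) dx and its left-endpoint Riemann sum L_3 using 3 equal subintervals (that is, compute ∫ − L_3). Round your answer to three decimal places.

Exact integral: ∫_-0.5^4.5 v(x) dx ≈ 111.66667.
L_3 ≈ 62.59259.
Error ≈ 111.66667 − 62.59259 ≈ 49.074.

49.074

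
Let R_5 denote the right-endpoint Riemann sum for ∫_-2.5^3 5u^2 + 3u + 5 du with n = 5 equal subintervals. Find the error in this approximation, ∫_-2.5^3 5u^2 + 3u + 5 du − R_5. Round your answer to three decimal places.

Exact integral: ∫_-2.5^3 f(u) du ≈ 102.66667.
R_5 = 124.85.
Error ≈ 102.66667 − 124.85 ≈ -22.183.

-22.183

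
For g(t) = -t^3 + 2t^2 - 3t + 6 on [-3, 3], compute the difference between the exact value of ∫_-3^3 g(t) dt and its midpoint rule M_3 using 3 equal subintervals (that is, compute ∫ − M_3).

4

Exact integral: ∫_-3^3 g(t) dt = 72.
M_3 = 68.
Error = 72 − 68 = 4.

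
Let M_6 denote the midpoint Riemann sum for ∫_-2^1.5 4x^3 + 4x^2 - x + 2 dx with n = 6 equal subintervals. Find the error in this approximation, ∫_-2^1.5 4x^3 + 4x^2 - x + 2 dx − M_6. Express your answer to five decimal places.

0.09925

Exact integral: ∫_-2^1.5 f(x) dx ≈ 12.1041667.
M_6 ≈ 12.0049190.
Error ≈ 12.1041667 − 12.0049190 ≈ 0.09925.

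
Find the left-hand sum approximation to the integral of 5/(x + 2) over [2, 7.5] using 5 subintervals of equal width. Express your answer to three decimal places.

Δx = (7.5 − 2)/5 = 1.1.
Left endpoints: 2, 3.1, 4.2, 5.3, 6.4.
f(2) = 1.25, f(3.1) = 50/51, f(4.2) = 25/31, f(5.3) = 50/73, f(6.4) = 25/42.
Sum = Δx · [f(2) + f(3.1) + f(4.2) + f(5.3) + f(6.4)].
Sum ≈ 4.749.

4.749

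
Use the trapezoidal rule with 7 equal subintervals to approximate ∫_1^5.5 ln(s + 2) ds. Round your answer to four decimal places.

7.3091

Δs = (5.5 − 1)/7 = 9/14.
f(1) ≈ 1.0986, f(23/14) ≈ 1.2928, f(16/7) ≈ 1.4553, f(41/14) ≈ 1.5950, f(25/7) ≈ 1.7177, f(59/14) ≈ 1.8269, f(34/7) ≈ 1.9253, f(5.5) ≈ 2.0149.
T_7 = (Δs/2)·[f(s_0) + 2f(s_1) + ... + 2f(s_{6}) + f(s_7)].
Sum ≈ 7.3091.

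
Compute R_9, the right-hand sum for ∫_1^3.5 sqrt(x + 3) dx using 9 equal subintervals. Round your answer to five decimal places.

Δx = (3.5 − 1)/9 = 5/18.
Right endpoints: 23/18, 14/9, 11/6, 19/9, 43/18, 8/3, 53/18, 29/9, 3.5.
f(23/18) ≈ 2.06828, f(14/9) ≈ 2.13437, f(11/6) ≈ 2.19848, f(19/9) ≈ 2.26078, f(43/18) ≈ 2.32140, f(8/3) ≈ 2.38048, f(53/18) ≈ 2.43812, f(29/9) ≈ 2.49444, f(3.5) ≈ 2.54951.
Sum = Δx · [f(23/18) + f(14/9) + f(11/6) + ...].
Sum ≈ 5.79052.

5.79052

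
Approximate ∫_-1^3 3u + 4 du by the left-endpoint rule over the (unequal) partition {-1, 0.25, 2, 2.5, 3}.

Subinterval widths: 1.25, 1.75, 0.5, 0.5.
Left endpoints: -1, 0.25, 2, 2.5.
f(-1) = 1, f(0.25) = 4.75, f(2) = 10, f(2.5) = 11.5.
Sum = Σ Δu_i · f(u_i).
Sum = 20.3125.

20.3125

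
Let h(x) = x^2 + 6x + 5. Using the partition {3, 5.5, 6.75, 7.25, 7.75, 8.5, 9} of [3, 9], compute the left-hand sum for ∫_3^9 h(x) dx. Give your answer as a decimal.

Subinterval widths: 2.5, 1.25, 0.5, 0.5, 0.75, 0.5.
Left endpoints: 3, 5.5, 6.75, 7.25, 7.75, 8.5.
h(3) = 32, h(5.5) = 68.25, h(6.75) = 91.0625, h(7.25) = 101.0625, h(7.75) = 111.5625, h(8.5) = 128.25.
Sum = Σ Δx_i · h(x_i).
Sum = 409.171875.

409.171875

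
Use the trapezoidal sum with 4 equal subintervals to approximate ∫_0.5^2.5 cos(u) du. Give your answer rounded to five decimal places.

Δu = (2.5 − 0.5)/4 = 0.5.
f(0.5) ≈ 0.87758, f(1) ≈ 0.54030, f(1.5) ≈ 0.07074, f(2) ≈ -0.41615, f(2.5) ≈ -0.80114.
T_4 = (Δu/2)·[f(u_0) + 2f(u_1) + 2f(u_2) + 2f(u_3) + f(u_4)].
Sum ≈ 0.11656.

0.11656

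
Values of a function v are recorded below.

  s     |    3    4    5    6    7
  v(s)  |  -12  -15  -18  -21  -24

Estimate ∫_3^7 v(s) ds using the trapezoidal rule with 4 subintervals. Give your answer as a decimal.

-72

Δs = 1.
T_4 = (1/2)·[(-12) + 2·(-15) + 2·(-18) + 2·(-21) + (-24)] = -72.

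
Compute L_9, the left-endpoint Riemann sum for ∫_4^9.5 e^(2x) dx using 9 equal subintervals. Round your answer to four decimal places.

Δx = (9.5 − 4)/9 = 11/18.
Left endpoints: 4, 83/18, 47/9, 35/6, 58/9, 127/18, 23/3, 149/18, 80/9.
f(4) ≈ 2980.9580, f(83/18) ≈ 10119.5272, f(47/9) ≈ 34352.9936, f(35/6) ≈ 116618.9040, f(58/9) ≈ 395888.8975, f(127/18) ≈ 1343933.2197, f(23/3) ≈ 4562281.2628, f(149/18) ≈ 15487681.9890, f(80/9) ≈ 52576393.1626.
Sum = Δx · [f(4) + f(83/18) + f(47/9) + ...].
Sum ≈ 45546264.4477.

45546264.4477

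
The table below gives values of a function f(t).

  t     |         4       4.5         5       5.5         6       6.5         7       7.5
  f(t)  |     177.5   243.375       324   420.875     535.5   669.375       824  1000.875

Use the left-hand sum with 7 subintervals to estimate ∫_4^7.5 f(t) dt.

1597.3125

Δt = 0.5.
Sum = 0.5·[177.5 + 243.375 + 324 + 420.875 + 535.5 + 669.375 + 824] = 1597.3125.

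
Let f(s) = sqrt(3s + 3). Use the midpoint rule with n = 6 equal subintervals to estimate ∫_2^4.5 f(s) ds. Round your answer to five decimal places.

8.89501

Δs = (4.5 − 2)/6 = 5/12.
Midpoints: 53/24, 2.625, 73/24, 83/24, 3.875, 103/24.
f(53/24) ≈ 3.10242, f(2.625) ≈ 3.29773, f(73/24) ≈ 3.48210, f(83/24) ≈ 3.65718, f(3.875) ≈ 3.82426, f(103/24) ≈ 3.98434.
Sum = Δs · [f(53/24) + f(2.625) + f(73/24) + ...].
Sum ≈ 8.89501.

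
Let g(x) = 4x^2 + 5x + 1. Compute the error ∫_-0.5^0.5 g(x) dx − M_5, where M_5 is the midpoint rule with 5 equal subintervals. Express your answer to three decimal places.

Exact integral: ∫_-0.5^0.5 g(x) dx ≈ 1.33333.
M_5 = 1.32.
Error ≈ 1.33333 − 1.32 ≈ 0.013.

0.013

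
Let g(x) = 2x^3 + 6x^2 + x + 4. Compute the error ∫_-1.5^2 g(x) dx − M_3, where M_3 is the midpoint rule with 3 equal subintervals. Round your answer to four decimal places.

Exact integral: ∫_-1.5^2 g(x) dx = 43.09375.
M_3 ≈ 40.116319.
Error ≈ 43.09375 − 40.116319 ≈ 2.9774.

2.9774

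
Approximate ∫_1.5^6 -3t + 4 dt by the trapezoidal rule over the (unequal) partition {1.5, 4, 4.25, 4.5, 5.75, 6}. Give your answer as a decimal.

Subinterval widths: 2.5, 0.25, 0.25, 1.25, 0.25.
f(1.5) = -0.5, f(4) = -8, f(4.25) = -8.75, f(4.5) = -9.5, f(5.75) = -13.25, f(6) = -14.
On each subinterval the trapezoid contributes (Δt_i/2)·[f(t_{i-1}) + f(t_i)].
Sum = -32.625.

-32.625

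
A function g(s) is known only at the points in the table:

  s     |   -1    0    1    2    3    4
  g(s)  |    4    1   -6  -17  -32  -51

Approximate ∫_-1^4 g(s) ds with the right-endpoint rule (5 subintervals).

Δs = 1.
Sum = 1·[1 + (-6) + (-17) + (-32) + (-51)] = -105.

-105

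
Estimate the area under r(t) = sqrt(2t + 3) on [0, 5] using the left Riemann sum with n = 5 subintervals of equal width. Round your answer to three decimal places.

Δt = (5 − 0)/5 = 1.
Left endpoints: 0, 1, 2, 3, 4.
r(0) ≈ 1.732, r(1) ≈ 2.236, r(2) ≈ 2.646, r(3) ≈ 3.000, r(4) ≈ 3.317.
Sum = Δt · [r(0) + r(1) + r(2) + r(3) + r(4)].
Sum ≈ 12.930.

12.930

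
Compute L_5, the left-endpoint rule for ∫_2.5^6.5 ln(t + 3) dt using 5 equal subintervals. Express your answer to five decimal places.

7.78846

Δt = (6.5 − 2.5)/5 = 0.8.
Left endpoints: 2.5, 3.3, 4.1, 4.9, 5.7.
f(2.5) ≈ 1.70475, f(3.3) ≈ 1.84055, f(4.1) ≈ 1.96009, f(4.9) ≈ 2.06686, f(5.7) ≈ 2.16332.
Sum = Δt · [f(2.5) + f(3.3) + f(4.1) + f(4.9) + f(5.7)].
Sum ≈ 7.78846.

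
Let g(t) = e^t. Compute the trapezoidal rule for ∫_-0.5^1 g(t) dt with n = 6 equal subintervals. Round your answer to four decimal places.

2.1227

Δt = (1 − (-0.5))/6 = 0.25.
g(-0.5) ≈ 0.6065, g(-0.25) ≈ 0.7788, g(0) ≈ 1.0000, g(0.25) ≈ 1.2840, g(0.5) ≈ 1.6487, g(0.75) ≈ 2.1170, g(1) ≈ 2.7183.
T_6 = (Δt/2)·[g(t_0) + 2g(t_1) + ... + 2g(t_{5}) + g(t_6)].
Sum ≈ 2.1227.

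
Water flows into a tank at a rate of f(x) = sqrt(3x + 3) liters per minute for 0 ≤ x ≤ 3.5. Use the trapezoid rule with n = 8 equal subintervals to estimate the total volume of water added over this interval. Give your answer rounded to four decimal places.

9.8607

Δx = (3.5 − 0)/8 = 0.4375.
f(0) ≈ 1.7321, f(0.4375) ≈ 2.0767, f(0.875) ≈ 2.3717, f(1.3125) ≈ 2.6339, f(1.75) ≈ 2.8723, f(2.1875) ≈ 3.0923, f(2.625) ≈ 3.2977, f(3.0625) ≈ 3.4911, f(3.5) ≈ 3.6742.
T_8 = (Δx/2)·[f(x_0) + 2f(x_1) + ... + 2f(x_{7}) + f(x_8)].
Sum ≈ 9.8607.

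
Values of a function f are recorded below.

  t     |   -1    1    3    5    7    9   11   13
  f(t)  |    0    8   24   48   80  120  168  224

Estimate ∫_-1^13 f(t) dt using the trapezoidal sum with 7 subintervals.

1120

Δt = 2.
T_7 = (2/2)·[0 + 2·8 + 2·24 + 2·48 + 2·80 + 2·120 + 2·168 + 224] = 1120.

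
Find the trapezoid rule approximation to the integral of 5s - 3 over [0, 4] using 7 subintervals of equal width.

28

Δs = (4 − 0)/7 = 4/7.
f(0) = -3, f(4/7) = -1/7, f(8/7) = 19/7, f(12/7) = 39/7, f(16/7) = 59/7, f(20/7) = 79/7, f(24/7) = 99/7, f(4) = 17.
T_7 = (Δs/2)·[f(s_0) + 2f(s_1) + ... + 2f(s_{6}) + f(s_7)].
Sum = 28.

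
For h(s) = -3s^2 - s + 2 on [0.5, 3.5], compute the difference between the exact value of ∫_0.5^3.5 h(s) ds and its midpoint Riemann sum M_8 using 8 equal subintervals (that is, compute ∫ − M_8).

-0.10546875

Exact integral: ∫_0.5^3.5 h(s) ds = -42.75.
M_8 = -42.64453125.
Error = -42.75 − (-42.64453125) = -0.10546875.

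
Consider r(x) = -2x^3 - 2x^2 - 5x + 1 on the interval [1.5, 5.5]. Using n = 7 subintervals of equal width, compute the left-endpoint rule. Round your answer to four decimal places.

-519.8163

Δx = (5.5 − 1.5)/7 = 4/7.
Left endpoints: 1.5, 29/14, 37/14, 45/14, 53/14, 61/14, 69/14.
r(1.5) = -17.75, r(29/14) = -49001/1372, r(37/14) = -86577/1372, r(45/14) = -140153/1372, r(53/14) = -212801/1372, r(61/14) = -307593/1372, r(69/14) = -427601/1372.
Sum = Δx · [r(1.5) + r(29/14) + r(37/14) + ...].
Sum ≈ -519.8163.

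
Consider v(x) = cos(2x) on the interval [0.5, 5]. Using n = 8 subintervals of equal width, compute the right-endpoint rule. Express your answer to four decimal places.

Δx = (5 − 0.5)/8 = 0.5625.
Right endpoints: 1.0625, 1.625, 2.1875, 2.75, 3.3125, 3.875, 4.4375, 5.
v(1.0625) ≈ -0.5263, v(1.625) ≈ -0.9941, v(2.1875) ≈ -0.3310, v(2.75) ≈ 0.7087, v(3.3125) ≈ 0.9421, v(3.875) ≈ 0.1038, v(4.4375) ≈ -0.8526, v(5) ≈ -0.8391.
Sum = Δx · [v(1.0625) + v(1.625) + v(2.1875) + ...].
Sum ≈ -1.0060.

-1.0060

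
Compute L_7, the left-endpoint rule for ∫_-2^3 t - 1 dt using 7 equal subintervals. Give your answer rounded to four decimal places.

-4.2857

Δt = (3 − (-2))/7 = 5/7.
Left endpoints: -2, -9/7, -4/7, 1/7, 6/7, 11/7, 16/7.
f(-2) = -3, f(-9/7) = -16/7, f(-4/7) = -11/7, f(1/7) = -6/7, f(6/7) = -1/7, f(11/7) = 4/7, f(16/7) = 9/7.
Sum = Δt · [f(-2) + f(-9/7) + f(-4/7) + ...].
Sum ≈ -4.2857.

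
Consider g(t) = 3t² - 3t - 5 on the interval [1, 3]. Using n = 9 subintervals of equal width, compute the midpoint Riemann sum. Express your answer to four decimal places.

3.9753

Δt = (3 − 1)/9 = 2/9.
Midpoints: 10/9, 4/3, 14/9, 16/9, 2, 20/9, 22/9, 8/3, 26/9.
g(10/9) = -125/27, g(4/3) = -11/3, g(14/9) = -65/27, g(16/9) = -23/27, g(2) = 1, g(20/9) = 85/27, g(22/9) = 151/27, g(8/3) = 25/3, g(26/9) = 307/27.
Sum = Δt · [g(10/9) + g(4/3) + g(14/9) + ...].
Sum ≈ 3.9753.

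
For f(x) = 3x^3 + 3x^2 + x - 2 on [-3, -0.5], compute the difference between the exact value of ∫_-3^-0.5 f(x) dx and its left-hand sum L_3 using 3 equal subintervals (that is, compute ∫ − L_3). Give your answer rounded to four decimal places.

Exact integral: ∫_-3^-0.5 f(x) dx = -43.203125.
L_3 ≈ -70.590278.
Error ≈ -43.203125 − (-70.590278) ≈ 27.3872.

27.3872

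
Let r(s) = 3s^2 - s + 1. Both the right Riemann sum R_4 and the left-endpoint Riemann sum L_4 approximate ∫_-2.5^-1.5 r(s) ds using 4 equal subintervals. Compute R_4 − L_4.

-3.25

R_4 = 13.65625.
L_4 = 16.90625.
R_4 − L_4 = -3.25.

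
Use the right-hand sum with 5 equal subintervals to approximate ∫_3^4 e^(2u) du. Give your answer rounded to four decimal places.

Δu = (4 − 3)/5 = 0.2.
Right endpoints: 3.2, 3.4, 3.6, 3.8, 4.
f(3.2) ≈ 601.8450, f(3.4) ≈ 897.8473, f(3.6) ≈ 1339.4308, f(3.8) ≈ 1998.1959, f(4) ≈ 2980.9580.
Sum = Δu · [f(3.2) + f(3.4) + f(3.6) + f(3.8) + f(4)].
Sum ≈ 1563.6554.

1563.6554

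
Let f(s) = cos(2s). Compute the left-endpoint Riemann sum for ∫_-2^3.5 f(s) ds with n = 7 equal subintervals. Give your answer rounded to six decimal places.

-0.592153

Δs = (3.5 − (-2))/7 = 11/14.
Left endpoints: -2, -17/14, -3/7, 5/14, 8/7, 27/14, 19/7.
f(-2) ≈ -0.653644, f(-17/14) ≈ -0.756389, f(-3/7) ≈ 0.654600, f(5/14) ≈ 0.755561, f(8/7) ≈ -0.655555, f(27/14) ≈ -0.754732, f(19/7) ≈ 0.656510.
Sum = Δs · [f(-2) + f(-17/14) + f(-3/7) + ...].
Sum ≈ -0.592153.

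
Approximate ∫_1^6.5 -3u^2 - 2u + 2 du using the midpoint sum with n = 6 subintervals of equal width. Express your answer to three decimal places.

Δu = (6.5 − 1)/6 = 11/12.
Midpoints: 35/24, 2.375, 79/24, 101/24, 5.125, 145/24.
f(35/24) = -7.296875, f(2.375) = -19.671875, f(79/24) = -7121/192, f(101/24) = -59.546875, f(5.125) = -87.046875, f(145/24) = -22961/192.
Sum = Δu · [f(35/24) + f(2.375) + f(79/24) + ...].
Sum ≈ -302.720.

-302.720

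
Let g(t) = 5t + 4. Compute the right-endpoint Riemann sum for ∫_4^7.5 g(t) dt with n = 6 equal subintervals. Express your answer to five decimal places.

119.72917

Δt = (7.5 − 4)/6 = 7/12.
Right endpoints: 55/12, 31/6, 5.75, 19/3, 83/12, 7.5.
g(55/12) = 323/12, g(31/6) = 179/6, g(5.75) = 32.75, g(19/3) = 107/3, g(83/12) = 463/12, g(7.5) = 41.5.
Sum = Δt · [g(55/12) + g(31/6) + g(5.75) + ...].
Sum ≈ 119.72917.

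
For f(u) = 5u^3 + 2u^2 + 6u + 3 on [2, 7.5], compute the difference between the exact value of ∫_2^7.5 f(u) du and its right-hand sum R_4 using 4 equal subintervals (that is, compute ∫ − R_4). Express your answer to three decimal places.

Exact integral: ∫_2^7.5 f(u) du ≈ 4384.24479.
R_4 ≈ 6028.41895.
Error ≈ 4384.24479 − 6028.41895 ≈ -1644.174.

-1644.174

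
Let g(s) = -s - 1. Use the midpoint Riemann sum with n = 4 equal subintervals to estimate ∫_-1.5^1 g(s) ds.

Δs = (1 − (-1.5))/4 = 0.625.
Midpoints: -1.1875, -0.5625, 0.0625, 0.6875.
g(-1.1875) = 0.1875, g(-0.5625) = -0.4375, g(0.0625) = -1.0625, g(0.6875) = -1.6875.
Sum = Δs · [g(-1.1875) + g(-0.5625) + g(0.0625) + g(0.6875)].
Sum = -1.875.

-1.875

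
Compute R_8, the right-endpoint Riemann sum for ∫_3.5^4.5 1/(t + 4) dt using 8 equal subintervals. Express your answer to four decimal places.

0.1242

Δt = (4.5 − 3.5)/8 = 0.125.
Right endpoints: 3.625, 3.75, 3.875, 4, 4.125, 4.25, 4.375, 4.5.
f(3.625) = 8/61, f(3.75) = 4/31, f(3.875) = 8/63, f(4) = 0.125, f(4.125) = 8/65, f(4.25) = 4/33, f(4.375) = 8/67, f(4.5) = 2/17.
Sum = Δt · [f(3.625) + f(3.75) + f(3.875) + ...].
Sum ≈ 0.1242.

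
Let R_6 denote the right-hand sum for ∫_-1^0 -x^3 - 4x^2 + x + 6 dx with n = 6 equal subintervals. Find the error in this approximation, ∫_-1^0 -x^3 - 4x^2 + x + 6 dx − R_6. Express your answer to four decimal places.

-0.3218

Exact integral: ∫_-1^0 f(x) dx ≈ 4.416667.
R_6 ≈ 4.738426.
Error ≈ 4.416667 − 4.738426 ≈ -0.3218.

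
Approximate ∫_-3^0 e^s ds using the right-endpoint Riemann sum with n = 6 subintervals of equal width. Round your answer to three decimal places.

1.207

Δs = (0 − (-3))/6 = 0.5.
Right endpoints: -2.5, -2, -1.5, -1, -0.5, 0.
f(-2.5) ≈ 0.082, f(-2) ≈ 0.135, f(-1.5) ≈ 0.223, f(-1) ≈ 0.368, f(-0.5) ≈ 0.607, f(0) ≈ 1.000.
Sum = Δs · [f(-2.5) + f(-2) + f(-1.5) + ...].
Sum ≈ 1.207.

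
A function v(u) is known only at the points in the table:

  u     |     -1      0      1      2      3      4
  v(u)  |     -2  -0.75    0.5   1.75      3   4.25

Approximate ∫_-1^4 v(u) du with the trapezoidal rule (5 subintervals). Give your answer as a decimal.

Δu = 1.
T_5 = (1/2)·[(-2) + 2·(-0.75) + 2·0.5 + 2·1.75 + 2·3 + 4.25] = 5.625.

5.625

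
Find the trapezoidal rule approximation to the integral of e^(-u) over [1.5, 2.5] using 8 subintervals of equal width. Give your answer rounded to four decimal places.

0.1412

Δu = (2.5 − 1.5)/8 = 0.125.
f(1.5) ≈ 0.2231, f(1.625) ≈ 0.1969, f(1.75) ≈ 0.1738, f(1.875) ≈ 0.1534, f(2) ≈ 0.1353, f(2.125) ≈ 0.1194, f(2.25) ≈ 0.1054, f(2.375) ≈ 0.0930, f(2.5) ≈ 0.0821.
T_8 = (Δu/2)·[f(u_0) + 2f(u_1) + ... + 2f(u_{7}) + f(u_8)].
Sum ≈ 0.1412.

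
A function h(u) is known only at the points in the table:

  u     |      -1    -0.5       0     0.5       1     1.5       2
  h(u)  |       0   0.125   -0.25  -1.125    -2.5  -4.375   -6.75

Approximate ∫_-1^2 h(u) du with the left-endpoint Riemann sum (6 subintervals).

Δu = 0.5.
Sum = 0.5·[0 + 0.125 + (-0.25) + (-1.125) + (-2.5) + (-4.375)] = -4.0625.

-4.0625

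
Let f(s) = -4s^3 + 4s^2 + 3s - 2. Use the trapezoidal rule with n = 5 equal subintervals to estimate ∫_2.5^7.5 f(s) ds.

-2565

Δs = (7.5 − 2.5)/5 = 1.
f(2.5) = -32, f(3.5) = -114, f(4.5) = -272, f(5.5) = -530, f(6.5) = -912, f(7.5) = -1442.
T_5 = (Δs/2)·[f(s_0) + 2f(s_1) + ... + 2f(s_{4}) + f(s_5)].
Sum = -2565.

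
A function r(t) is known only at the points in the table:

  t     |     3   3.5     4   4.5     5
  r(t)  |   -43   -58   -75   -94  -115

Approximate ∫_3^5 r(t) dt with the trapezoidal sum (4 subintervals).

Δt = 0.5.
T_4 = (0.5/2)·[(-43) + 2·(-58) + 2·(-75) + 2·(-94) + (-115)] = -153.

-153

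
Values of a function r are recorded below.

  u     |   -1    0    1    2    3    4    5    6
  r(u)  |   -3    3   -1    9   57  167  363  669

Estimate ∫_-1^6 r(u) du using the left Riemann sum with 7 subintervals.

Δu = 1.
Sum = 1·[(-3) + 3 + (-1) + 9 + 57 + 167 + 363] = 595.

595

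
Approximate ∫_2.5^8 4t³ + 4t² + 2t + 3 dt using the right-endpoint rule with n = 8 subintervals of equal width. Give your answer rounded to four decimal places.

Δt = (8 − 2.5)/8 = 0.6875.
Right endpoints: 3.1875, 3.875, 4.5625, 5.25, 5.9375, 6.625, 7.3125, 8.
f(3.1875) = 183867/1024, f(3.875) = 303.5546875, f(4.5625) = 486697/1024, f(5.25) = 702.5625, f(5.9375) = 1017007/1024, f(6.625) = 1354.9140625, f(7.3125) = 1838685/1024, f(8) = 2323.
Sum = Δt · [f(3.1875) + f(3.875) + f(4.5625) + ...].
Sum ≈ 5587.7529.

5587.7529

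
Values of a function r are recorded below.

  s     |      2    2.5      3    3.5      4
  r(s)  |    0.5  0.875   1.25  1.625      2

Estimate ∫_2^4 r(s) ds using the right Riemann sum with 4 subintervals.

Δs = 0.5.
Sum = 0.5·[0.875 + 1.25 + 1.625 + 2] = 2.875.

2.875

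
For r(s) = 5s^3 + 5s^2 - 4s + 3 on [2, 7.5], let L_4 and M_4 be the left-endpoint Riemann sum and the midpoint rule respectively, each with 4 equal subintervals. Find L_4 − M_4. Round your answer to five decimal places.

-1388.95947

L_4 ≈ 3081.8369141.
M_4 ≈ 4470.7963867.
L_4 − M_4 ≈ -1388.95947.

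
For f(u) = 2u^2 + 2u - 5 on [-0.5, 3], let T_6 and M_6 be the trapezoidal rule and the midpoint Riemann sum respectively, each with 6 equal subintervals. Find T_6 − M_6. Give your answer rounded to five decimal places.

0.59549

T_6 ≈ 9.7303241.
M_6 ≈ 9.1348380.
T_6 − M_6 ≈ 0.59549.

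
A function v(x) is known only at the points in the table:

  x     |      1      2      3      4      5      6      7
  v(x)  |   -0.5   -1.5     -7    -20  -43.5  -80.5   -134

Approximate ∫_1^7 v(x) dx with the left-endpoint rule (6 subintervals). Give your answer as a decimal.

Δx = 1.
Sum = 1·[(-0.5) + (-1.5) + (-7) + (-20) + (-43.5) + (-80.5)] = -153.

-153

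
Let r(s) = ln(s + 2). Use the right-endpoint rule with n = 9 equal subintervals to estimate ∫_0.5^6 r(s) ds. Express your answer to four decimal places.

Δs = (6 − 0.5)/9 = 11/18.
Right endpoints: 10/9, 31/18, 7/3, 53/18, 32/9, 25/6, 43/9, 97/18, 6.
r(10/9) ≈ 1.1350, r(31/18) ≈ 1.3143, r(7/3) ≈ 1.4663, r(53/18) ≈ 1.5983, r(32/9) ≈ 1.7148, r(25/6) ≈ 1.8192, r(43/9) ≈ 1.9136, r(97/18) ≈ 2.0000, r(6) ≈ 2.0794.
Sum = Δs · [r(10/9) + r(31/18) + r(7/3) + ...].
Sum ≈ 9.1917.

9.1917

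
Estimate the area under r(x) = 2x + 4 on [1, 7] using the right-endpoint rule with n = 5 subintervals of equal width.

Δx = (7 − 1)/5 = 1.2.
Right endpoints: 2.2, 3.4, 4.6, 5.8, 7.
r(2.2) = 8.4, r(3.4) = 10.8, r(4.6) = 13.2, r(5.8) = 15.6, r(7) = 18.
Sum = Δx · [r(2.2) + r(3.4) + r(4.6) + r(5.8) + r(7)].
Sum = 79.2.

79.2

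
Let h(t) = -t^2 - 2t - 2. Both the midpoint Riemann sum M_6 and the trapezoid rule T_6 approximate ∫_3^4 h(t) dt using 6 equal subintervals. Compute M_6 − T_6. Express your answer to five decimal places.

0.00694

M_6 ≈ -21.3310185.
T_6 ≈ -21.3379630.
M_6 − T_6 ≈ 0.00694.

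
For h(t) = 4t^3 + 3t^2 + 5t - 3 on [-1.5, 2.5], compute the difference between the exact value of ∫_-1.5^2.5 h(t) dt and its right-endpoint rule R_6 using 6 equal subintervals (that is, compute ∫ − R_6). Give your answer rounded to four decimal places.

-38.6667

Exact integral: ∫_-1.5^2.5 h(t) dt = 51.
R_6 ≈ 89.666667.
Error ≈ 51 − 89.666667 ≈ -38.6667.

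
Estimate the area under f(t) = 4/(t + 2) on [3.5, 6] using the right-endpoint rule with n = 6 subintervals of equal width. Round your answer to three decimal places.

1.452

Δt = (6 − 3.5)/6 = 5/12.
Right endpoints: 47/12, 13/3, 4.75, 31/6, 67/12, 6.
f(47/12) = 48/71, f(13/3) = 12/19, f(4.75) = 16/27, f(31/6) = 24/43, f(67/12) = 48/91, f(6) = 0.5.
Sum = Δt · [f(47/12) + f(13/3) + f(4.75) + ...].
Sum ≈ 1.452.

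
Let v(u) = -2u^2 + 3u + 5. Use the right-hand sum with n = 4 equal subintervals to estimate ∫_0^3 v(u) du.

Δu = (3 − 0)/4 = 0.75.
Right endpoints: 0.75, 1.5, 2.25, 3.
v(0.75) = 6.125, v(1.5) = 5, v(2.25) = 1.625, v(3) = -4.
Sum = Δu · [v(0.75) + v(1.5) + v(2.25) + v(3)].
Sum = 6.5625.

6.5625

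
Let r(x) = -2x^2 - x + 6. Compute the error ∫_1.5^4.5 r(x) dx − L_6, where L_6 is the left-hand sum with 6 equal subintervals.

-9.5

Exact integral: ∫_1.5^4.5 r(x) dx = -49.5.
L_6 = -40.
Error = -49.5 − (-40) = -9.5.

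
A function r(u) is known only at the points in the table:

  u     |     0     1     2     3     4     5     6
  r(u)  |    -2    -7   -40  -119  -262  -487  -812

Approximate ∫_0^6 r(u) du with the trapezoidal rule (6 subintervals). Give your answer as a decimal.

-1322

Δu = 1.
T_6 = (1/2)·[(-2) + 2·(-7) + 2·(-40) + 2·(-119) + 2·(-262) + 2·(-487) + (-812)] = -1322.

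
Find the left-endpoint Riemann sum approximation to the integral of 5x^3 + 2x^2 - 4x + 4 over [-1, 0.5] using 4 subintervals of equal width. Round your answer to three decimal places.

Δx = (0.5 − (-1))/4 = 0.375.
Left endpoints: -1, -0.625, -0.25, 0.125.
f(-1) = 5, f(-0.625) = 3103/512, f(-0.25) = 5.046875, f(0.125) = 1813/512.
Sum = Δx · [f(-1) + f(-0.625) + f(-0.25) + f(0.125)].
Sum ≈ 7.368.

7.368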